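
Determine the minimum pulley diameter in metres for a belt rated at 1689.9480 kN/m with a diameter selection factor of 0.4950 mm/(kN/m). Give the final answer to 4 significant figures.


D = 1689.9480 * 0.4950 / 1000
D = 0.8365 m


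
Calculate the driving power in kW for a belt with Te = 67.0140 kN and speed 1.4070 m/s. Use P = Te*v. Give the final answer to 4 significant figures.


P = Te * v = 67.0140 * 1.4070
P = 94.29 kW


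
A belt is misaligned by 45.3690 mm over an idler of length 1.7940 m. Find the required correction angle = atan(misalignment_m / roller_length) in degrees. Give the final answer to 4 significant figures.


misalign_m = 45.3690 / 1000 = 0.045369 m
angle = atan(0.045369 / 1.7940)
angle = 1.449 deg


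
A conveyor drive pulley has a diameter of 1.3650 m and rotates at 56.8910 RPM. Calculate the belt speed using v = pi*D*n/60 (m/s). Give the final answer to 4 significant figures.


v = pi * 1.3650 * 56.8910 / 60
v = 4.066 m/s


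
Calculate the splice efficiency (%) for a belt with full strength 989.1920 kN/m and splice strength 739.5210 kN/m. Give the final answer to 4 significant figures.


Eff = 739.5210 / 989.1920 * 100
Eff = 74.76 %


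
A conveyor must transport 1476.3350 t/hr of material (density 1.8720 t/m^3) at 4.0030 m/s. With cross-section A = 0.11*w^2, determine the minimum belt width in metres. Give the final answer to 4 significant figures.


A_req = 1476.3350 / (4.0030 * 1.8720 * 3600) = 0.0547257 m^2
w = sqrt(0.0547257 / 0.11)
w = 0.7053 m


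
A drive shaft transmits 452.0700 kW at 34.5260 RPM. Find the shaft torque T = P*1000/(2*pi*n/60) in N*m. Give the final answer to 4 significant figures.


omega = 2*pi*34.5260/60 = 3.61555 rad/s
T = 452.0700*1000 / 3.61555
T = 125000 N*m


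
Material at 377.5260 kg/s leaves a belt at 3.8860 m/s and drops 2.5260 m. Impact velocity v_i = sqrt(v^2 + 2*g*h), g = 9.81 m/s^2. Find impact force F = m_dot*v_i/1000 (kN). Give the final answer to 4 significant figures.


v_i = sqrt(3.8860^2 + 2*9.81*2.5260) = 8.04121 m/s
F = 377.5260 * 8.04121 / 1000
F = 3.036 kN


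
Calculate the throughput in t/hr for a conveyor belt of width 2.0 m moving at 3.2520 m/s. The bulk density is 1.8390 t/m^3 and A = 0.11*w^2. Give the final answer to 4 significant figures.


A = 0.11 * 2.0^2 = 0.44 m^2
C = 0.44 * 3.2520 * 1.8390 * 3600
C = 9473 t/hr


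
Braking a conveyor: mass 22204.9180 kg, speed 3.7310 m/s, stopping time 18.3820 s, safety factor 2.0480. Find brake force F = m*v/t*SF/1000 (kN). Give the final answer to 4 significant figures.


F = 22204.9180 * 3.7310 / 18.3820 * 2.0480 / 1000
F = 9.230 kN


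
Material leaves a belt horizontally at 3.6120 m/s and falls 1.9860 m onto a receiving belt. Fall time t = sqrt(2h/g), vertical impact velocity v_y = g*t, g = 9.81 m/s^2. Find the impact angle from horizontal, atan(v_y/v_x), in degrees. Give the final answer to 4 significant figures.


t = sqrt(2*1.9860/9.81) = 0.636312 s
v_y = 9.81 * 0.636312 = 6.24222 m/s
angle = atan(6.24222 / 3.6120) = 59.94 deg


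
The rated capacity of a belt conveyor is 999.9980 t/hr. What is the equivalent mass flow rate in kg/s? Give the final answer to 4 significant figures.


m_dot = 999.9980 * 1000 / 3600
m_dot = 277.8 kg/s


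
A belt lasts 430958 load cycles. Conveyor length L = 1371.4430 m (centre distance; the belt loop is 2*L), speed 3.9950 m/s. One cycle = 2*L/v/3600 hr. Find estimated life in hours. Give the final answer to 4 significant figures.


cycle_time = 2 * 1371.4430 / 3.9950 / 3600 = 0.190717 hr
life = 430958 * 0.190717 = 82190 hours


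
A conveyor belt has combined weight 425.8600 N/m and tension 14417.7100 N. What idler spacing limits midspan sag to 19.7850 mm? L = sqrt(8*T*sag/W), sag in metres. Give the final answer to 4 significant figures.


sag = 19.7850/1000 = 0.019785 m
L = sqrt(8 * 14417.7100 * 0.019785 / 425.8600)
L = 2.315 m


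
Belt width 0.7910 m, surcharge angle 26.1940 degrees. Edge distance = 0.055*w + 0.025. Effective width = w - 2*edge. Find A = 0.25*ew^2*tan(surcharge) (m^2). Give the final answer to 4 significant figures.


edge = 0.055*0.7910 + 0.025 = 0.068505 m
ew = 0.7910 - 2*0.068505 = 0.65399 m
A = 0.25 * 0.65399^2 * tan(26.1940 deg)
A = 0.05260 m^2


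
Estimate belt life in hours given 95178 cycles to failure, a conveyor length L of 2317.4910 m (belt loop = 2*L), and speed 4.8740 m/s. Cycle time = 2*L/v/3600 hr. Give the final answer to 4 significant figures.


cycle_time = 2 * 2317.4910 / 4.8740 / 3600 = 0.264156 hr
life = 95178 * 0.264156 = 25140 hours


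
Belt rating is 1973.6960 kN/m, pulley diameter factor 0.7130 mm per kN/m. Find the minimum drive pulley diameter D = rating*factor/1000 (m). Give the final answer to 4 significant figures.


D = 1973.6960 * 0.7130 / 1000
D = 1.407 m


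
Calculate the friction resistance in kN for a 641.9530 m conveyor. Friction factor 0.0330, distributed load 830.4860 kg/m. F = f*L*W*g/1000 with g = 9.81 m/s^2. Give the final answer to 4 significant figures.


F = 0.0330 * 641.9530 * 830.4860 * 9.81 / 1000
F = 172.6 kN


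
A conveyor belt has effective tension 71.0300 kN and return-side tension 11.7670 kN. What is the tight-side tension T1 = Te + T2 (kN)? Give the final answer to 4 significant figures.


T1 = Te + T2 = 71.0300 + 11.7670
T1 = 82.80 kN


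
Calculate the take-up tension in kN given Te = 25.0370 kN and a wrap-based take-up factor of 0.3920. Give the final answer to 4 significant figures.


T_tu = 25.0370 * 0.3920
T_tu = 9.815 kN


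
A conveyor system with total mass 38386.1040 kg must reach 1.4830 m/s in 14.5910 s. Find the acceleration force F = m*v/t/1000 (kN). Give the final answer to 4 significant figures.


F = 38386.1040 * 1.4830 / 14.5910 / 1000
F = 3.901 kN


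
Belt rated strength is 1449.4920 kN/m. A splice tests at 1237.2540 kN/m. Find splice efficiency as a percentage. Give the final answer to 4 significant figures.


Eff = 1237.2540 / 1449.4920 * 100
Eff = 85.36 %


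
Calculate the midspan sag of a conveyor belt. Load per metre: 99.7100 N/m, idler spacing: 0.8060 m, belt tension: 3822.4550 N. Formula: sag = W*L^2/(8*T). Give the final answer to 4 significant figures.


sag = 99.7100 * 0.8060^2 / (8 * 3822.4550)
sag = 0.002118 m


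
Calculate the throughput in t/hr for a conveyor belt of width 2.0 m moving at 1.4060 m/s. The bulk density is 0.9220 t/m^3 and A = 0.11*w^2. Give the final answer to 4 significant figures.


A = 0.11 * 2.0^2 = 0.44 m^2
C = 0.44 * 1.4060 * 0.9220 * 3600
C = 2053 t/hr


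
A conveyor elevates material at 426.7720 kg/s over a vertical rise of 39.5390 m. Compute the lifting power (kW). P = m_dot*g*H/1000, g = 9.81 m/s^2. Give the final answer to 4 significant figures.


P = 426.7720 * 9.81 * 39.5390 / 1000
P = 165.5 kW


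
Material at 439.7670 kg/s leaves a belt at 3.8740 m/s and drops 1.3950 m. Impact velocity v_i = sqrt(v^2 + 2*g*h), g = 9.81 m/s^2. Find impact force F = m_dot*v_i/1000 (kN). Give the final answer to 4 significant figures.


v_i = sqrt(3.8740^2 + 2*9.81*1.3950) = 6.50982 m/s
F = 439.7670 * 6.50982 / 1000
F = 2.863 kN


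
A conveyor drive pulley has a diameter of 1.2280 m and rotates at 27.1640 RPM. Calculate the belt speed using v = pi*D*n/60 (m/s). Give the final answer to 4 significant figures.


v = pi * 1.2280 * 27.1640 / 60
v = 1.747 m/s


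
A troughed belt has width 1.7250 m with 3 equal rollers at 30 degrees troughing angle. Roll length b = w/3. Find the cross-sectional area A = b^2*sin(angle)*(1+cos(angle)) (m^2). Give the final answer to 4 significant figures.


b = 1.7250/3 = 0.575 m
A = 0.575^2 * sin(30 deg) * (1 + cos(30 deg))
A = 0.3085 m^2


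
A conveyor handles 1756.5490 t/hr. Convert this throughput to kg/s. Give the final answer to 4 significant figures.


m_dot = 1756.5490 * 1000 / 3600
m_dot = 487.9 kg/s


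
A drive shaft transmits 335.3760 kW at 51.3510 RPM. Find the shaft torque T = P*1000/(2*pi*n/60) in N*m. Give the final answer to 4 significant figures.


omega = 2*pi*51.3510/60 = 5.37746 rad/s
T = 335.3760*1000 / 5.37746
T = 62370 N*m


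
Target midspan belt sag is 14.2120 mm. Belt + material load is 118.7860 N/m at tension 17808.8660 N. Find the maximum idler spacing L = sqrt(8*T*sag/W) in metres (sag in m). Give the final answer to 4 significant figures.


sag = 14.2120/1000 = 0.014212 m
L = sqrt(8 * 17808.8660 * 0.014212 / 118.7860)
L = 4.129 m


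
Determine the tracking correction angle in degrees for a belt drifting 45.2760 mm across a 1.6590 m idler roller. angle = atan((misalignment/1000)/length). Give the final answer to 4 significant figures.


misalign_m = 45.2760 / 1000 = 0.045276 m
angle = atan(0.045276 / 1.6590)
angle = 1.563 deg


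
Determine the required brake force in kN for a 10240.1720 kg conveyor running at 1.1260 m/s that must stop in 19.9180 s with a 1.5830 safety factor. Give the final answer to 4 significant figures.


F = 10240.1720 * 1.1260 / 19.9180 * 1.5830 / 1000
F = 0.9164 kN


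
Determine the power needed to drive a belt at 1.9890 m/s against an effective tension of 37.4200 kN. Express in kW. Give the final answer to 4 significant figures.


P = Te * v = 37.4200 * 1.9890
P = 74.43 kW


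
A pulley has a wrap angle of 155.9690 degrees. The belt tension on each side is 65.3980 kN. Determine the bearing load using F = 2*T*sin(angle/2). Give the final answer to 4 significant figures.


F = 2 * 65.3980 * sin(155.9690/2 deg)
F = 127.9 kN


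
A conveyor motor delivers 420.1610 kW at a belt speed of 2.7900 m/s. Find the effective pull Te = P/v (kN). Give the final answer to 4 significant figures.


Te = P / v = 420.1610 / 2.7900
Te = 150.6 kN


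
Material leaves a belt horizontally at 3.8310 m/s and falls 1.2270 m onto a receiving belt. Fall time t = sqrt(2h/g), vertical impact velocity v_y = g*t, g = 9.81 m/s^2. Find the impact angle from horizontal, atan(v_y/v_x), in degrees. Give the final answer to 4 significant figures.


t = sqrt(2*1.2270/9.81) = 0.500153 s
v_y = 9.81 * 0.500153 = 4.9065 m/s
angle = atan(4.9065 / 3.8310) = 52.02 deg


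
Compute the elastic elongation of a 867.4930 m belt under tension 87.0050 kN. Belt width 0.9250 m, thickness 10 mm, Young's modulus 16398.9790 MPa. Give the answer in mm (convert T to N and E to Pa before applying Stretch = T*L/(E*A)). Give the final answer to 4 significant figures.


A = 0.9250 * 0.01 = 0.00925 m^2
Stretch = 87.0050*1000 * 867.4930 / (16398.9790e6 * 0.00925) * 1000
Stretch = 497.6 mm


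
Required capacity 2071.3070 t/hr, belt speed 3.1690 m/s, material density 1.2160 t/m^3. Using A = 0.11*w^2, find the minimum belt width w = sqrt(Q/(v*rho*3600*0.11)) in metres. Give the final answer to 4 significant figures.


A_req = 2071.3070 / (3.1690 * 1.2160 * 3600) = 0.149309 m^2
w = sqrt(0.149309 / 0.11)
w = 1.165 m


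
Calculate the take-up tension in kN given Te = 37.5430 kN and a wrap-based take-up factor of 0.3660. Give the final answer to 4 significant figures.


T_tu = 37.5430 * 0.3660
T_tu = 13.74 kN


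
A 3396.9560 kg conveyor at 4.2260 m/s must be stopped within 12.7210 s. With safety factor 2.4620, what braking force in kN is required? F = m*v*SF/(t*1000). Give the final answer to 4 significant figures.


F = 3396.9560 * 4.2260 / 12.7210 * 2.4620 / 1000
F = 2.778 kN


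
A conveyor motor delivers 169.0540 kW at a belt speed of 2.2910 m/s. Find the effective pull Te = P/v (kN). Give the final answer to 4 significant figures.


Te = P / v = 169.0540 / 2.2910
Te = 73.79 kN


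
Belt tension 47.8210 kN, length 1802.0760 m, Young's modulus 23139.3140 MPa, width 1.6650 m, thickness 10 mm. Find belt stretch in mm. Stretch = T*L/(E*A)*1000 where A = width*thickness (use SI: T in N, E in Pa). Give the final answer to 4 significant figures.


A = 1.6650 * 0.01 = 0.01665 m^2
Stretch = 47.8210*1000 * 1802.0760 / (23139.3140e6 * 0.01665) * 1000
Stretch = 223.7 mm


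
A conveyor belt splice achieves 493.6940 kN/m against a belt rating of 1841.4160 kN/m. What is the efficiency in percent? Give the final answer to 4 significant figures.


Eff = 493.6940 / 1841.4160 * 100
Eff = 26.81 %


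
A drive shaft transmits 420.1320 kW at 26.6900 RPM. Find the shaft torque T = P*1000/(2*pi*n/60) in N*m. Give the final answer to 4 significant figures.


omega = 2*pi*26.6900/60 = 2.79497 rad/s
T = 420.1320*1000 / 2.79497
T = 150300 N*m


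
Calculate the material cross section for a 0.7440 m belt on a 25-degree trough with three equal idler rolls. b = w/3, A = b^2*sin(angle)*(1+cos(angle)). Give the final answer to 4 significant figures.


b = 0.7440/3 = 0.248 m
A = 0.248^2 * sin(25 deg) * (1 + cos(25 deg))
A = 0.04955 m^2


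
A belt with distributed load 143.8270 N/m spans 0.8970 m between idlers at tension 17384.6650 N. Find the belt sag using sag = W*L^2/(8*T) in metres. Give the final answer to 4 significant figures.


sag = 143.8270 * 0.8970^2 / (8 * 17384.6650)
sag = 0.0008321 m


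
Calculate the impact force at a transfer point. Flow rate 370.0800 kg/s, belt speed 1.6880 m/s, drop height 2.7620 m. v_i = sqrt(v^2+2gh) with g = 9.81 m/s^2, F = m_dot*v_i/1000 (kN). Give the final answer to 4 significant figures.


v_i = sqrt(1.6880^2 + 2*9.81*2.7620) = 7.55247 m/s
F = 370.0800 * 7.55247 / 1000
F = 2.795 kN


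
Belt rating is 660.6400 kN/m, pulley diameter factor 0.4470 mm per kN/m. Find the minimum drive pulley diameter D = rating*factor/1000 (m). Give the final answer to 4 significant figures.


D = 660.6400 * 0.4470 / 1000
D = 0.2953 m


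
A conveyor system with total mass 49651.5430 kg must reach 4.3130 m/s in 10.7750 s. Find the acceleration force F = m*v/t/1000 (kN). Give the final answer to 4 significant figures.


F = 49651.5430 * 4.3130 / 10.7750 / 1000
F = 19.87 kN


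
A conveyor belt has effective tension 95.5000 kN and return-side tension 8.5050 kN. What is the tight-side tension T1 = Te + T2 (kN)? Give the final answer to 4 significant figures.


T1 = Te + T2 = 95.5000 + 8.5050
T1 = 104.0 kN


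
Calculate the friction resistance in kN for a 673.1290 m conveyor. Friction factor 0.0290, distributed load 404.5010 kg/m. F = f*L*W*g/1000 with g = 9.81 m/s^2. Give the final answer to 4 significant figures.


F = 0.0290 * 673.1290 * 404.5010 * 9.81 / 1000
F = 77.46 kN


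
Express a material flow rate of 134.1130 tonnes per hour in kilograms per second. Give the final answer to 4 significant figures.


m_dot = 134.1130 * 1000 / 3600
m_dot = 37.25 kg/s


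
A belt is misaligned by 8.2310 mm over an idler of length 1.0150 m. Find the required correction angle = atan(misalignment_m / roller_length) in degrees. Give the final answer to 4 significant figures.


misalign_m = 8.2310 / 1000 = 0.008231 m
angle = atan(0.008231 / 1.0150)
angle = 0.4646 deg


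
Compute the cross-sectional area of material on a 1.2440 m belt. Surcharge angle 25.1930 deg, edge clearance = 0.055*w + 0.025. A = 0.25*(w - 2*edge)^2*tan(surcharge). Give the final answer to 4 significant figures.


edge = 0.055*1.2440 + 0.025 = 0.09342 m
ew = 1.2440 - 2*0.09342 = 1.05716 m
A = 0.25 * 1.05716^2 * tan(25.1930 deg)
A = 0.1314 m^2


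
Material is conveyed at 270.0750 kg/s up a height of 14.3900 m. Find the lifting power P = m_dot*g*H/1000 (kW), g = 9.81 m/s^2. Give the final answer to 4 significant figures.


P = 270.0750 * 9.81 * 14.3900 / 1000
P = 38.13 kW


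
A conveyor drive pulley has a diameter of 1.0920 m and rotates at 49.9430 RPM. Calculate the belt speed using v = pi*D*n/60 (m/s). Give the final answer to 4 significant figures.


v = pi * 1.0920 * 49.9430 / 60
v = 2.856 m/s


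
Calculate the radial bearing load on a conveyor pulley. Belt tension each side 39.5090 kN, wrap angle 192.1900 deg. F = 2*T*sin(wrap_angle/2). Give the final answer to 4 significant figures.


F = 2 * 39.5090 * sin(192.1900/2 deg)
F = 78.57 kN


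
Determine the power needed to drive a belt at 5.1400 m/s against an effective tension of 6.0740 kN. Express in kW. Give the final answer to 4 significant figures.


P = Te * v = 6.0740 * 5.1400
P = 31.22 kW


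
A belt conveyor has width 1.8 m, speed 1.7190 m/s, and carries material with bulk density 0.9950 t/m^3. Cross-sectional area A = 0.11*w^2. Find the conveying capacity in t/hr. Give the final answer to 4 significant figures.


A = 0.11 * 1.8^2 = 0.3564 m^2
C = 0.3564 * 1.7190 * 0.9950 * 3600
C = 2195 t/hr


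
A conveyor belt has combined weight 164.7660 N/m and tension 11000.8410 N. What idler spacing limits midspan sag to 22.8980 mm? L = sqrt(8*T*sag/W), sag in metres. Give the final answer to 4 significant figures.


sag = 22.8980/1000 = 0.022898 m
L = sqrt(8 * 11000.8410 * 0.022898 / 164.7660)
L = 3.497 m


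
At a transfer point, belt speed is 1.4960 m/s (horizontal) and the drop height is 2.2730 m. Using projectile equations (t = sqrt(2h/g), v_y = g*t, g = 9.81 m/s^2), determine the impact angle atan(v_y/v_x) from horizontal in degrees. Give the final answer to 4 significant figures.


t = sqrt(2*2.2730/9.81) = 0.680738 s
v_y = 9.81 * 0.680738 = 6.67804 m/s
angle = atan(6.67804 / 1.4960) = 77.37 deg


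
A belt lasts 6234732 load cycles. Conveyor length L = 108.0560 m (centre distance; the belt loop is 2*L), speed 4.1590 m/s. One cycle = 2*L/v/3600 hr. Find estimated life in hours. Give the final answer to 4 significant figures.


cycle_time = 2 * 108.0560 / 4.1590 / 3600 = 0.014434 hr
life = 6234732 * 0.014434 = 89990 hours


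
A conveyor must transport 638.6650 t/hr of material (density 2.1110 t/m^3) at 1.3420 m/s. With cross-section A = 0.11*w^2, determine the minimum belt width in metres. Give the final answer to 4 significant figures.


A_req = 638.6650 / (1.3420 * 2.1110 * 3600) = 0.0626224 m^2
w = sqrt(0.0626224 / 0.11)
w = 0.7545 m


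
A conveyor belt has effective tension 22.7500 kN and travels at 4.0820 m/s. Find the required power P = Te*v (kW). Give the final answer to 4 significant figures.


P = Te * v = 22.7500 * 4.0820
P = 92.87 kW


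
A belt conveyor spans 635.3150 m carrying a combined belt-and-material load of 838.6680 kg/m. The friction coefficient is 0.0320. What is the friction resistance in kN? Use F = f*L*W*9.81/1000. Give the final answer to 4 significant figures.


F = 0.0320 * 635.3150 * 838.6680 * 9.81 / 1000
F = 167.3 kN


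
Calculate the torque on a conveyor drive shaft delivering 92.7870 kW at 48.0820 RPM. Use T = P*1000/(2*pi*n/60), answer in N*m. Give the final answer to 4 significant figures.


omega = 2*pi*48.0820/60 = 5.03514 rad/s
T = 92.7870*1000 / 5.03514
T = 18430 N*m


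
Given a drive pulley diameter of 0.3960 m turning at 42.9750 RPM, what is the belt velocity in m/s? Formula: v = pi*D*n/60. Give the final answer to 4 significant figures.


v = pi * 0.3960 * 42.9750 / 60
v = 0.8911 m/s


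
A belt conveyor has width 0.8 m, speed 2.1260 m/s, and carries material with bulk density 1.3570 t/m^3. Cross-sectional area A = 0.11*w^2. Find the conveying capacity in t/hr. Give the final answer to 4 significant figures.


A = 0.11 * 0.8^2 = 0.0704 m^2
C = 0.0704 * 2.1260 * 1.3570 * 3600
C = 731.2 t/hr


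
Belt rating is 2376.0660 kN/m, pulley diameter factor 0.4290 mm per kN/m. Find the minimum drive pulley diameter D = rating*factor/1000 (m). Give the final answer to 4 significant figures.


D = 2376.0660 * 0.4290 / 1000
D = 1.019 m


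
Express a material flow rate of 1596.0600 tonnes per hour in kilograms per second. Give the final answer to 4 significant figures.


m_dot = 1596.0600 * 1000 / 3600
m_dot = 443.4 kg/s


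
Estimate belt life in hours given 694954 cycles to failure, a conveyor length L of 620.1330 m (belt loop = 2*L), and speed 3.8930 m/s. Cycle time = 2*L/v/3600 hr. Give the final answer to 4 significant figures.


cycle_time = 2 * 620.1330 / 3.8930 / 3600 = 0.0884969 hr
life = 694954 * 0.0884969 = 61500 hours


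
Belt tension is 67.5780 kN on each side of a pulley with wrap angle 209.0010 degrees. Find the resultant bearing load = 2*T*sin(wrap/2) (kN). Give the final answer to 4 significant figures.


F = 2 * 67.5780 * sin(209.0010/2 deg)
F = 130.9 kN


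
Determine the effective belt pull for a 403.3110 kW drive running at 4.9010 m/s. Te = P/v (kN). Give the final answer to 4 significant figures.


Te = P / v = 403.3110 / 4.9010
Te = 82.29 kN


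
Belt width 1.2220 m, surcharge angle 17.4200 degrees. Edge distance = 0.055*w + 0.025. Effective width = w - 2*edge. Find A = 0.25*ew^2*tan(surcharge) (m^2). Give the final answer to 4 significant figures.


edge = 0.055*1.2220 + 0.025 = 0.09221 m
ew = 1.2220 - 2*0.09221 = 1.03758 m
A = 0.25 * 1.03758^2 * tan(17.4200 deg)
A = 0.08445 m^2


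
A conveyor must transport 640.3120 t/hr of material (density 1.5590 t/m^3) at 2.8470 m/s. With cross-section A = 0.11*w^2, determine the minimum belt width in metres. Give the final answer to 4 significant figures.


A_req = 640.3120 / (2.8470 * 1.5590 * 3600) = 0.0400733 m^2
w = sqrt(0.0400733 / 0.11)
w = 0.6036 m


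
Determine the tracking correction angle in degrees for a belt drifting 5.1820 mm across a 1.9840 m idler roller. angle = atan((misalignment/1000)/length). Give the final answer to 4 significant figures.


misalign_m = 5.1820 / 1000 = 0.005182 m
angle = atan(0.005182 / 1.9840)
angle = 0.1497 deg


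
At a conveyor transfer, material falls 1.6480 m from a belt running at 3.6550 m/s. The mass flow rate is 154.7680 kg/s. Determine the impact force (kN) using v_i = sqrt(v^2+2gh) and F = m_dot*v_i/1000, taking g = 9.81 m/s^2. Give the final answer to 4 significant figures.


v_i = sqrt(3.6550^2 + 2*9.81*1.6480) = 6.75964 m/s
F = 154.7680 * 6.75964 / 1000
F = 1.046 kN


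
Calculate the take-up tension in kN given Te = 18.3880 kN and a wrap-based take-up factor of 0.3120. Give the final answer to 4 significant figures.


T_tu = 18.3880 * 0.3120
T_tu = 5.737 kN


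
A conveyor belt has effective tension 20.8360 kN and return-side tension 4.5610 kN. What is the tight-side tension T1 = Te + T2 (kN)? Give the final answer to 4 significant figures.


T1 = Te + T2 = 20.8360 + 4.5610
T1 = 25.40 kN


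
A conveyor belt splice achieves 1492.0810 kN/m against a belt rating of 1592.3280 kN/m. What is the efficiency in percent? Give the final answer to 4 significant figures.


Eff = 1492.0810 / 1592.3280 * 100
Eff = 93.70 %


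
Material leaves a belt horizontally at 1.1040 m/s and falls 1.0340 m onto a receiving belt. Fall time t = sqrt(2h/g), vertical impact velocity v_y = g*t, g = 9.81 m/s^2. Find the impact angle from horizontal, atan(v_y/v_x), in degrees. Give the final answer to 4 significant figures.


t = sqrt(2*1.0340/9.81) = 0.459135 s
v_y = 9.81 * 0.459135 = 4.50411 m/s
angle = atan(4.50411 / 1.1040) = 76.23 deg


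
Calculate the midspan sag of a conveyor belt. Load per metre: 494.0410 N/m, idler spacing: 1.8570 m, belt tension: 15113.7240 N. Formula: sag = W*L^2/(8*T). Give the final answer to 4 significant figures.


sag = 494.0410 * 1.8570^2 / (8 * 15113.7240)
sag = 0.01409 m


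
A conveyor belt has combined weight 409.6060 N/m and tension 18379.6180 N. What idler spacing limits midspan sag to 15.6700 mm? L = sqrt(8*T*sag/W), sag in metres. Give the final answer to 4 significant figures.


sag = 15.6700/1000 = 0.015670 m
L = sqrt(8 * 18379.6180 * 0.015670 / 409.6060)
L = 2.372 m


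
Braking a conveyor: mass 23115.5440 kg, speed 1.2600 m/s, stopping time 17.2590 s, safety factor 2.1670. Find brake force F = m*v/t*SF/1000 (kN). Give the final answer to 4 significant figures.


F = 23115.5440 * 1.2600 / 17.2590 * 2.1670 / 1000
F = 3.657 kN


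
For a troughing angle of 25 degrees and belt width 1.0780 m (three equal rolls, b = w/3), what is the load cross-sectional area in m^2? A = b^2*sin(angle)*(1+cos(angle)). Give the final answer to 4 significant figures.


b = 1.0780/3 = 0.359333 m
A = 0.359333^2 * sin(25 deg) * (1 + cos(25 deg))
A = 0.1040 m^2


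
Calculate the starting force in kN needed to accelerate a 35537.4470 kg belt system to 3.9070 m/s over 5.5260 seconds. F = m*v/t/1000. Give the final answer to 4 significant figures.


F = 35537.4470 * 3.9070 / 5.5260 / 1000
F = 25.13 kN


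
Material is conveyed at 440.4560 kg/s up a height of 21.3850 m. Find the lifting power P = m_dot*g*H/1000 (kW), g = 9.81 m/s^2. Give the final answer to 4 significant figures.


P = 440.4560 * 9.81 * 21.3850 / 1000
P = 92.40 kW


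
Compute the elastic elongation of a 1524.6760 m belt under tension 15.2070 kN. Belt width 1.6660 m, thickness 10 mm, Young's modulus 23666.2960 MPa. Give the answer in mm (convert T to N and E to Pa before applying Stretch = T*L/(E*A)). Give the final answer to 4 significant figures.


A = 1.6660 * 0.01 = 0.01666 m^2
Stretch = 15.2070*1000 * 1524.6760 / (23666.2960e6 * 0.01666) * 1000
Stretch = 58.81 mm


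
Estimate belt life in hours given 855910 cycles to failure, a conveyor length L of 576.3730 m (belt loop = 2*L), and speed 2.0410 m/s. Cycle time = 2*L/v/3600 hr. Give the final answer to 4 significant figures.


cycle_time = 2 * 576.3730 / 2.0410 / 3600 = 0.156887 hr
life = 855910 * 0.156887 = 134300 hours


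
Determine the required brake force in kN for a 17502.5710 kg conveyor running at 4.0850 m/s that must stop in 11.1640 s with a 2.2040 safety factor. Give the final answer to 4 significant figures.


F = 17502.5710 * 4.0850 / 11.1640 * 2.2040 / 1000
F = 14.12 kN


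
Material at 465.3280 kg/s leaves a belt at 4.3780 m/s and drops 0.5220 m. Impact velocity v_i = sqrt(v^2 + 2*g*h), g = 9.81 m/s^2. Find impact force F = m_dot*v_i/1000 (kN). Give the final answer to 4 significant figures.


v_i = sqrt(4.3780^2 + 2*9.81*0.5220) = 5.42296 m/s
F = 465.3280 * 5.42296 / 1000
F = 2.523 kN


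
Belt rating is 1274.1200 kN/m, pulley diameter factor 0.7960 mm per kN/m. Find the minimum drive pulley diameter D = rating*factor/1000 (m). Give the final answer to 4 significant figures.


D = 1274.1200 * 0.7960 / 1000
D = 1.014 m


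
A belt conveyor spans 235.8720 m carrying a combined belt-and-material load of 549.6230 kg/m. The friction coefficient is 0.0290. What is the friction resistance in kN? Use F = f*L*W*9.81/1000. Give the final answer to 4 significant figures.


F = 0.0290 * 235.8720 * 549.6230 * 9.81 / 1000
F = 36.88 kN


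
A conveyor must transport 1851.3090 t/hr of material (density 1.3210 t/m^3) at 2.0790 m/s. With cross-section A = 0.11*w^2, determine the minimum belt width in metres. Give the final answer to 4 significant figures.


A_req = 1851.3090 / (2.0790 * 1.3210 * 3600) = 0.187249 m^2
w = sqrt(0.187249 / 0.11)
w = 1.305 m


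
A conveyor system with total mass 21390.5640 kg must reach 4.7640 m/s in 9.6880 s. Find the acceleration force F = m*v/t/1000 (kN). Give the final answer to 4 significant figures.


F = 21390.5640 * 4.7640 / 9.6880 / 1000
F = 10.52 kN


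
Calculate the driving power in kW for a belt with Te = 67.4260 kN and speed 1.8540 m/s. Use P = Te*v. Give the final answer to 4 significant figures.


P = Te * v = 67.4260 * 1.8540
P = 125.0 kW


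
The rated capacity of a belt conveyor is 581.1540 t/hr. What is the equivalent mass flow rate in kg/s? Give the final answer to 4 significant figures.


m_dot = 581.1540 * 1000 / 3600
m_dot = 161.4 kg/s


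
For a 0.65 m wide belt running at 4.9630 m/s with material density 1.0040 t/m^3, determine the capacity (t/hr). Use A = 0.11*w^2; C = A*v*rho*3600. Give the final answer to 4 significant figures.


A = 0.11 * 0.65^2 = 0.046475 m^2
C = 0.046475 * 4.9630 * 1.0040 * 3600
C = 833.7 t/hr


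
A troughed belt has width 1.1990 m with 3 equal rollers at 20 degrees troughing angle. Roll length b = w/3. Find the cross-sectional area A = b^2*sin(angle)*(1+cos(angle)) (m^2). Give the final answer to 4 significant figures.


b = 1.1990/3 = 0.399667 m
A = 0.399667^2 * sin(20 deg) * (1 + cos(20 deg))
A = 0.1060 m^2


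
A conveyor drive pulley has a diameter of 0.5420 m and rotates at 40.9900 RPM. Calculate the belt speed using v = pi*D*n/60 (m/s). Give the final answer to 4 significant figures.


v = pi * 0.5420 * 40.9900 / 60
v = 1.163 m/s


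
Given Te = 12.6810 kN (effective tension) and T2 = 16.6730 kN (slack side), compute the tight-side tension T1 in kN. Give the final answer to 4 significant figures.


T1 = Te + T2 = 12.6810 + 16.6730
T1 = 29.35 kN


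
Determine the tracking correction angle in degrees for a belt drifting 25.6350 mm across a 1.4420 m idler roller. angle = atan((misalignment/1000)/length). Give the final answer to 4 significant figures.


misalign_m = 25.6350 / 1000 = 0.025635 m
angle = atan(0.025635 / 1.4420)
angle = 1.018 deg


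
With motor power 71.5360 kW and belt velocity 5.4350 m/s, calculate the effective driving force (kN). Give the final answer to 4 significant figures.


Te = P / v = 71.5360 / 5.4350
Te = 13.16 kN


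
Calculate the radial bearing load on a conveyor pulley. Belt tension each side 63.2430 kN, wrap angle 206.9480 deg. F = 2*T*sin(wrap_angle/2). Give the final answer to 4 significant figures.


F = 2 * 63.2430 * sin(206.9480/2 deg)
F = 123.0 kN


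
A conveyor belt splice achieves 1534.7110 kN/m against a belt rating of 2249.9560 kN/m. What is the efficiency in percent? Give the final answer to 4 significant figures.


Eff = 1534.7110 / 2249.9560 * 100
Eff = 68.21 %


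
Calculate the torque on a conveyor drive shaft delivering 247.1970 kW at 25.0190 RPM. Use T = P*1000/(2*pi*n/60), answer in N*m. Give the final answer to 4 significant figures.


omega = 2*pi*25.0190/60 = 2.61998 rad/s
T = 247.1970*1000 / 2.61998
T = 94350 N*m


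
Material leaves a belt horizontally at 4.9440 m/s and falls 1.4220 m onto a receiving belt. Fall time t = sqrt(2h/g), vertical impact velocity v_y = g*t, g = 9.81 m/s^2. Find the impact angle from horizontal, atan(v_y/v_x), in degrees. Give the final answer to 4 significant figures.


t = sqrt(2*1.4220/9.81) = 0.538431 s
v_y = 9.81 * 0.538431 = 5.28201 m/s
angle = atan(5.28201 / 4.9440) = 46.89 deg


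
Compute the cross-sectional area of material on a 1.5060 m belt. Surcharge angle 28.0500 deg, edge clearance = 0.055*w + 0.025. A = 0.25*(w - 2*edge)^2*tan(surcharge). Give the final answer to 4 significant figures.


edge = 0.055*1.5060 + 0.025 = 0.10783 m
ew = 1.5060 - 2*0.10783 = 1.29034 m
A = 0.25 * 1.29034^2 * tan(28.0500 deg)
A = 0.2218 m^2


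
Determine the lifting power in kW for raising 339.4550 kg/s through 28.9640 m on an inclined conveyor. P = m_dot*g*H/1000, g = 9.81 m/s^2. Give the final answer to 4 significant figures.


P = 339.4550 * 9.81 * 28.9640 / 1000
P = 96.45 kW


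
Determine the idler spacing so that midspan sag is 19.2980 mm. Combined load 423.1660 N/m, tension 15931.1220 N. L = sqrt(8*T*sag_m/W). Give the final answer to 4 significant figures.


sag = 19.2980/1000 = 0.019298 m
L = sqrt(8 * 15931.1220 * 0.019298 / 423.1660)
L = 2.411 m


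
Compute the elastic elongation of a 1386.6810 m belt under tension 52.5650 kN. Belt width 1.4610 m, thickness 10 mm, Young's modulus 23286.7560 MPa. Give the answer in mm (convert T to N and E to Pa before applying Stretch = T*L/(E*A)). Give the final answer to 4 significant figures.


A = 1.4610 * 0.01 = 0.01461 m^2
Stretch = 52.5650*1000 * 1386.6810 / (23286.7560e6 * 0.01461) * 1000
Stretch = 214.2 mm


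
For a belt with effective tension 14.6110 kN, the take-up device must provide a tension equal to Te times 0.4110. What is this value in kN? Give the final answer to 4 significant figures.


T_tu = 14.6110 * 0.4110
T_tu = 6.005 kN


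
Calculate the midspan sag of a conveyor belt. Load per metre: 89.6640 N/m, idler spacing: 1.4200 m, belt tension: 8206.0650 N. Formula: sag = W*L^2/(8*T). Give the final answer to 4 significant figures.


sag = 89.6640 * 1.4200^2 / (8 * 8206.0650)
sag = 0.002754 m


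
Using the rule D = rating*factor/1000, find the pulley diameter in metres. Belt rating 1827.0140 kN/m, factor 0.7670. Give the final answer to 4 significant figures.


D = 1827.0140 * 0.7670 / 1000
D = 1.401 m


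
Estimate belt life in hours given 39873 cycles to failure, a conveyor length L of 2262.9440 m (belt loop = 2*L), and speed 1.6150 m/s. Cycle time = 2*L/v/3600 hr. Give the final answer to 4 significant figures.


cycle_time = 2 * 2262.9440 / 1.6150 / 3600 = 0.778447 hr
life = 39873 * 0.778447 = 31040 hours


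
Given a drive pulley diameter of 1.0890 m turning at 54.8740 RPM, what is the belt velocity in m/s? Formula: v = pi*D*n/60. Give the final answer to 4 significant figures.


v = pi * 1.0890 * 54.8740 / 60
v = 3.129 m/s


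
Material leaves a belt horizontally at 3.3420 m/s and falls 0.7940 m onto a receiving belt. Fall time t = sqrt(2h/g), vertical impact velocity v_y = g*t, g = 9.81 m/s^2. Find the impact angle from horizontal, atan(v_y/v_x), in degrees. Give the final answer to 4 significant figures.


t = sqrt(2*0.7940/9.81) = 0.402338 s
v_y = 9.81 * 0.402338 = 3.94694 m/s
angle = atan(3.94694 / 3.3420) = 49.74 deg


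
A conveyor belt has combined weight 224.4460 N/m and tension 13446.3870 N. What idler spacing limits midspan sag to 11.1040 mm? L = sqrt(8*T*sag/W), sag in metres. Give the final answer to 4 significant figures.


sag = 11.1040/1000 = 0.011104 m
L = sqrt(8 * 13446.3870 * 0.011104 / 224.4460)
L = 2.307 m


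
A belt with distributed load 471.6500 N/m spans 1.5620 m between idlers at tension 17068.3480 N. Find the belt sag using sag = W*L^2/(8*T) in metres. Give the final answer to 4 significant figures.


sag = 471.6500 * 1.5620^2 / (8 * 17068.3480)
sag = 0.008428 m


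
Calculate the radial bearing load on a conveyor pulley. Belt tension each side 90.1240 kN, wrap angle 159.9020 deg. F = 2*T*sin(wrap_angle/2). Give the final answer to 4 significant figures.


F = 2 * 90.1240 * sin(159.9020/2 deg)
F = 177.5 kN


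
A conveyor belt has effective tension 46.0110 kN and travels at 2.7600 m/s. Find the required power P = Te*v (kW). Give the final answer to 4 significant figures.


P = Te * v = 46.0110 * 2.7600
P = 127.0 kW


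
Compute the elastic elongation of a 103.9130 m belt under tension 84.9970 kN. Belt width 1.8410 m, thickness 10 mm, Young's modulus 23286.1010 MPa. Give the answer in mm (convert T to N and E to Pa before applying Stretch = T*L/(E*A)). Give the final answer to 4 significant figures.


A = 1.8410 * 0.01 = 0.01841 m^2
Stretch = 84.9970*1000 * 103.9130 / (23286.1010e6 * 0.01841) * 1000
Stretch = 20.60 mm


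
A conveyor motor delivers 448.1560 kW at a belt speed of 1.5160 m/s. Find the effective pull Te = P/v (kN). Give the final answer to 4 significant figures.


Te = P / v = 448.1560 / 1.5160
Te = 295.6 kN


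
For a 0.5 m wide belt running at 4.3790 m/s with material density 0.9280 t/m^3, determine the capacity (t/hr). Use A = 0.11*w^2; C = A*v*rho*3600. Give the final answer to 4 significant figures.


A = 0.11 * 0.5^2 = 0.0275 m^2
C = 0.0275 * 4.3790 * 0.9280 * 3600
C = 402.3 t/hr


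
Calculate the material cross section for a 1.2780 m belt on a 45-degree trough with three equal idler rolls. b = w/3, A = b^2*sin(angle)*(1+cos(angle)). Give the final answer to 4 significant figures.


b = 1.2780/3 = 0.426 m
A = 0.426^2 * sin(45 deg) * (1 + cos(45 deg))
A = 0.2191 m^2


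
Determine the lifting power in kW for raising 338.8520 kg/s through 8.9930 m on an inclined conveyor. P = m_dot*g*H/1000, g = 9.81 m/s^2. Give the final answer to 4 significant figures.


P = 338.8520 * 9.81 * 8.9930 / 1000
P = 29.89 kW


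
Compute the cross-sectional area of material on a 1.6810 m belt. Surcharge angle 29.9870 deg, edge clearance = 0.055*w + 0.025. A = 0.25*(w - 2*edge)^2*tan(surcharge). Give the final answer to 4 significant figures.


edge = 0.055*1.6810 + 0.025 = 0.117455 m
ew = 1.6810 - 2*0.117455 = 1.44609 m
A = 0.25 * 1.44609^2 * tan(29.9870 deg)
A = 0.3017 m^2


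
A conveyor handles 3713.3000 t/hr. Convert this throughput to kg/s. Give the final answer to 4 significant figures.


m_dot = 3713.3000 * 1000 / 3600
m_dot = 1031 kg/s


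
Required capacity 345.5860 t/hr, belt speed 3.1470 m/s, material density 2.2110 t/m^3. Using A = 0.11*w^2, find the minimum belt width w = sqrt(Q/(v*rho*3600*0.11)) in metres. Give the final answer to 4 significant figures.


A_req = 345.5860 / (3.1470 * 2.2110 * 3600) = 0.0137965 m^2
w = sqrt(0.0137965 / 0.11)
w = 0.3542 m


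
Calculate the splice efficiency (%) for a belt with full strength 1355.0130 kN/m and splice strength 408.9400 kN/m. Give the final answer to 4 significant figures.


Eff = 408.9400 / 1355.0130 * 100
Eff = 30.18 %


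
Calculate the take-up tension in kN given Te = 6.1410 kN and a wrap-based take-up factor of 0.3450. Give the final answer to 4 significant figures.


T_tu = 6.1410 * 0.3450
T_tu = 2.119 kN


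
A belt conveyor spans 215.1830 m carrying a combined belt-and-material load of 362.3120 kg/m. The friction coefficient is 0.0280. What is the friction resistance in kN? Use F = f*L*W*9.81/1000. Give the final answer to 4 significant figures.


F = 0.0280 * 215.1830 * 362.3120 * 9.81 / 1000
F = 21.41 kN


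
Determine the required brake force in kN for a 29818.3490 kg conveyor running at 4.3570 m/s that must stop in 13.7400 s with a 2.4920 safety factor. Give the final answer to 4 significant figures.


F = 29818.3490 * 4.3570 / 13.7400 * 2.4920 / 1000
F = 23.56 kN


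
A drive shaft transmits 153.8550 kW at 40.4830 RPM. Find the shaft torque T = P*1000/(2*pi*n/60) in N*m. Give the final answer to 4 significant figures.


omega = 2*pi*40.4830/60 = 4.23937 rad/s
T = 153.8550*1000 / 4.23937
T = 36290 N*m


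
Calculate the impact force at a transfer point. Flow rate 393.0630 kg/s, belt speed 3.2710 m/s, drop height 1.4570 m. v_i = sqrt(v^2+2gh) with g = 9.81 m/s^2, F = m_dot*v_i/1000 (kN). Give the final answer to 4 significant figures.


v_i = sqrt(3.2710^2 + 2*9.81*1.4570) = 6.26784 m/s
F = 393.0630 * 6.26784 / 1000
F = 2.464 kN


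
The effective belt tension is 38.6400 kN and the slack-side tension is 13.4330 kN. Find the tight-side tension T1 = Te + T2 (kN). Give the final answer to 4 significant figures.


T1 = Te + T2 = 38.6400 + 13.4330
T1 = 52.07 kN


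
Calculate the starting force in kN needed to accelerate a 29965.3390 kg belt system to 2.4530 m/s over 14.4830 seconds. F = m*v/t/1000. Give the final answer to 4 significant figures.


F = 29965.3390 * 2.4530 / 14.4830 / 1000
F = 5.075 kN


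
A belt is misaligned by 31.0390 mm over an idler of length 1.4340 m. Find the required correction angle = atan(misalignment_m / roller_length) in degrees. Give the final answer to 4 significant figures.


misalign_m = 31.0390 / 1000 = 0.031039 m
angle = atan(0.031039 / 1.4340)
angle = 1.240 deg


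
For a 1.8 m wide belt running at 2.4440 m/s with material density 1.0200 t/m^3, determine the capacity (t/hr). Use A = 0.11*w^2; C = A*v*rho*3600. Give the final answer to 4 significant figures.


A = 0.11 * 1.8^2 = 0.3564 m^2
C = 0.3564 * 2.4440 * 1.0200 * 3600
C = 3198 t/hr


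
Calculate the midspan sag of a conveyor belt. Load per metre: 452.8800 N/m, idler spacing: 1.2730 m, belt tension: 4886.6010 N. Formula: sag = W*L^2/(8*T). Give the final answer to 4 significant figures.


sag = 452.8800 * 1.2730^2 / (8 * 4886.6010)
sag = 0.01877 m


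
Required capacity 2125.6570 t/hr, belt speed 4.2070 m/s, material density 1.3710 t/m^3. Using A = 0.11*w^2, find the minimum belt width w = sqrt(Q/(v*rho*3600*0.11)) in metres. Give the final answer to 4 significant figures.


A_req = 2125.6570 / (4.2070 * 1.3710 * 3600) = 0.102372 m^2
w = sqrt(0.102372 / 0.11)
w = 0.9647 m
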